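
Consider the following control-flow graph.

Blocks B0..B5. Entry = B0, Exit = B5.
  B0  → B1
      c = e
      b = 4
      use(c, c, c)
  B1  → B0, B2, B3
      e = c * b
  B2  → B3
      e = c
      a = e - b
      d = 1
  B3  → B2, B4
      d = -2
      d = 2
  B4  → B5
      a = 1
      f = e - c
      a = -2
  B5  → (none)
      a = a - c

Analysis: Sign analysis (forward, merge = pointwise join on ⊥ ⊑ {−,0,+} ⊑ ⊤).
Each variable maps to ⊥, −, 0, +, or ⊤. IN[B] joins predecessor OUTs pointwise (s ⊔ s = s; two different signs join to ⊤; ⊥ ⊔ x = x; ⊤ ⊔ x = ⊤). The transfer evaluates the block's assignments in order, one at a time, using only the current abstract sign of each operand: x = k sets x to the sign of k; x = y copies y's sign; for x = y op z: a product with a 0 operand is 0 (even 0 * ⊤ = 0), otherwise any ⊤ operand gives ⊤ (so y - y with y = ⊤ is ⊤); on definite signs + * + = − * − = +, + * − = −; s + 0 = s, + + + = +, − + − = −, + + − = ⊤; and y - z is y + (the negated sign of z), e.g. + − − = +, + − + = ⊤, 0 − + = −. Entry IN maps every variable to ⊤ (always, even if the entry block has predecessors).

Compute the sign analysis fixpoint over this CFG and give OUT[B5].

Answer: {a: ⊤, b: +, c: ⊤, d: +, e: ⊤, f: ⊤}

Working:
Per-block solution:
  B0:  IN=(all ⊤)  OUT={b:+; rest ⊤}
  B1:  IN={b:+; rest ⊤}  OUT={b:+; rest ⊤}
  B2:  IN={b:+; rest ⊤}  OUT={b:+, d:+; rest ⊤}
  B3:  IN={b:+; rest ⊤}  OUT={b:+, d:+; rest ⊤}
  B4:  IN={b:+, d:+; rest ⊤}  OUT={a:-, b:+, d:+; rest ⊤}
  B5:  IN={a:-, b:+, d:+; rest ⊤}  OUT={b:+, d:+; rest ⊤}

Merge at B5: IN[B5] = OUT[B4] = {a: -, b: +, c: ⊤, d: +, e: ⊤, f: ⊤}
Applying B5's transfer function to that IN value gives OUT[B5] (row B5 above).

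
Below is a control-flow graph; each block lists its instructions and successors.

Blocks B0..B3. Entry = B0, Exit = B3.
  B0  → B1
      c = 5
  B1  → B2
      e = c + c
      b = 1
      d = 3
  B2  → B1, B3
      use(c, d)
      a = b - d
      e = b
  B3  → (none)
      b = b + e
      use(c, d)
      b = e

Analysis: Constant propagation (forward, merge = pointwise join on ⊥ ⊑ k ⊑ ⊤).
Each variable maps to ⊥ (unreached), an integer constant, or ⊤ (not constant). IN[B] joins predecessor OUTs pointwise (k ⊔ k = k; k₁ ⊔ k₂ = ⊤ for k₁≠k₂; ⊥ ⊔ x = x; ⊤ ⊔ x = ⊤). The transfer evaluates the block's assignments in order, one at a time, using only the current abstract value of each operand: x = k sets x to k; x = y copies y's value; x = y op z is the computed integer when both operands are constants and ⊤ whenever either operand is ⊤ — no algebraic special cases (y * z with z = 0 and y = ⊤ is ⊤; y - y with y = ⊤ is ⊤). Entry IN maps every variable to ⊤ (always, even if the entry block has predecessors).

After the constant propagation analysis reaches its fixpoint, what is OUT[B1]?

Answer: {a: ⊤, b: 1, c: 5, d: 3, e: 10, f: ⊤}

Trace:
Per-block solution:
  B0: | IN=(all ⊤) | OUT={c:5; rest ⊤}
  B1: | IN={c:5; rest ⊤} | OUT={b:1, c:5, d:3, e:10; rest ⊤}
  B2: | IN={b:1, c:5, d:3, e:10; rest ⊤} | OUT={a:-2, b:1, c:5, d:3, e:1; rest ⊤}
  B3: | IN={a:-2, b:1, c:5, d:3, e:1; rest ⊤} | OUT={a:-2, b:1, c:5, d:3, e:1; rest ⊤}

Merge at B1: IN[B1] = OUT[B0] ⊔ OUT[B2] = {a: ⊤, b: ⊤, c: 5, d: ⊤, e: ⊤, f: ⊤}
Applying B1's transfer function to that IN value gives OUT[B1] (row B1 above).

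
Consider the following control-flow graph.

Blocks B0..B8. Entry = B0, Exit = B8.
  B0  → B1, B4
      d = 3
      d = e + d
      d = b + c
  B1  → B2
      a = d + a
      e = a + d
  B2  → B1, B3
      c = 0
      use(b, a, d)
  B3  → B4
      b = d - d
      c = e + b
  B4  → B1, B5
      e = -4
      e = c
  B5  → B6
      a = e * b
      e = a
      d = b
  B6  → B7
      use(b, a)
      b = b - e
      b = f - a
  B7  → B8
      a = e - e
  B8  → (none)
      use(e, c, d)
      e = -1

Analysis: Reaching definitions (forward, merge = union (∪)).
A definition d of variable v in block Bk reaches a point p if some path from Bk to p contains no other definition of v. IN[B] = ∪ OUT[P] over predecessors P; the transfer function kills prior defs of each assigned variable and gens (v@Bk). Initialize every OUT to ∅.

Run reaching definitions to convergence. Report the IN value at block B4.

Answer: {a@B1, b@B3, c@B3, d@B0, e@B1}

Derivation:
Fixpoint table:
  B0: | IN={} | OUT={d@B0}
  B1: | IN={a@B1, b@B3, c@B2, c@B3, d@B0, e@B1, e@B4} | OUT={a@B1, b@B3, c@B2, c@B3, d@B0, e@B1}
  B2: | IN={a@B1, b@B3, c@B2, c@B3, d@B0, e@B1} | OUT={a@B1, b@B3, c@B2, d@B0, e@B1}
  B3: | IN={a@B1, b@B3, c@B2, d@B0, e@B1} | OUT={a@B1, b@B3, c@B3, d@B0, e@B1}
  B4: | IN={a@B1, b@B3, c@B3, d@B0, e@B1} | OUT={a@B1, b@B3, c@B3, d@B0, e@B4}
  B5: | IN={a@B1, b@B3, c@B3, d@B0, e@B4} | OUT={a@B5, b@B3, c@B3, d@B5, e@B5}
  B6: | IN={a@B5, b@B3, c@B3, d@B5, e@B5} | OUT={a@B5, b@B6, c@B3, d@B5, e@B5}
  B7: | IN={a@B5, b@B6, c@B3, d@B5, e@B5} | OUT={a@B7, b@B6, c@B3, d@B5, e@B5}
  B8: | IN={a@B7, b@B6, c@B3, d@B5, e@B5} | OUT={a@B7, b@B6, c@B3, d@B5, e@B8}

Merge at B4: IN[B4] = OUT[B0] ⊔ OUT[B3] = {a@B1, b@B3, c@B3, d@B0, e@B1}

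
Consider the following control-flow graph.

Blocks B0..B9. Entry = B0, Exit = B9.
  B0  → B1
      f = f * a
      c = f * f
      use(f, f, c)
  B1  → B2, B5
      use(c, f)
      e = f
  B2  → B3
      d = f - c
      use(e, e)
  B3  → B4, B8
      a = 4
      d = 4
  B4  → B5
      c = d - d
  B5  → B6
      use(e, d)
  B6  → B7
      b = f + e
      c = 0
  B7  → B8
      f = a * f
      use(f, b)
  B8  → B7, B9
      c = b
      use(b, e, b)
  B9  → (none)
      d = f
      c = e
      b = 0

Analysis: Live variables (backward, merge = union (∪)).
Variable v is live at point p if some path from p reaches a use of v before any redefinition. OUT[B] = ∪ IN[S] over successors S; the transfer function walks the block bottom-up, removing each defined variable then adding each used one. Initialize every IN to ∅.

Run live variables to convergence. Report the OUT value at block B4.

Per-block solution:
  B0:   IN={a, b, d, f}   OUT={a, b, c, d, f}
  B1:   IN={a, b, c, d, f}   OUT={a, b, c, d, e, f}
  B2:   IN={b, c, e, f}   OUT={b, e, f}
  B3:   IN={b, e, f}   OUT={a, b, d, e, f}
  B4:   IN={a, d, e, f}   OUT={a, d, e, f}
  B5:   IN={a, d, e, f}   OUT={a, e, f}
  B6:   IN={a, e, f}   OUT={a, b, e, f}
  B7:   IN={a, b, e, f}   OUT={a, b, e, f}
  B8:   IN={a, b, e, f}   OUT={a, b, e, f}
  B9:   IN={e, f}   OUT={}

Merge at B4: OUT[B4] = IN[B5] = {a, d, e, f}

Answer: {a, d, e, f}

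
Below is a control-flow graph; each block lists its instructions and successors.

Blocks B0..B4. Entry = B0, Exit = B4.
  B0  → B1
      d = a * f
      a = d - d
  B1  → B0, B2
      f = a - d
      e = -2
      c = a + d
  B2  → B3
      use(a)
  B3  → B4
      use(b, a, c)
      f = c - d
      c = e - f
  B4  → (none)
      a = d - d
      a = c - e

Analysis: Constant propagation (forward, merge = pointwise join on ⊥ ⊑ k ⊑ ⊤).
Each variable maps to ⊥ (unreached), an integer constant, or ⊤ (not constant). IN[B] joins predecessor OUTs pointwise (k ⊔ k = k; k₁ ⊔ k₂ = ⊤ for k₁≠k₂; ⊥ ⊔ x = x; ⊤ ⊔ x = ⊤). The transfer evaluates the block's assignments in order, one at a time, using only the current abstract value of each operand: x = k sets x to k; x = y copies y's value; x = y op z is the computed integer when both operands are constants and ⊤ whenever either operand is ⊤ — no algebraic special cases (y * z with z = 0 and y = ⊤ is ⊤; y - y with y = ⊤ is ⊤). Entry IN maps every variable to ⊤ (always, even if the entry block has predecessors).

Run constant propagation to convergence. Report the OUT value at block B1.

Answer: {a: ⊤, b: ⊤, c: ⊤, d: ⊤, e: -2, f: ⊤}

Working:
Fixpoint table:
  B0:   IN=(all ⊤)   OUT=(all ⊤)
  B1:   IN=(all ⊤)   OUT={e:-2; rest ⊤}
  B2:   IN={e:-2; rest ⊤}   OUT={e:-2; rest ⊤}
  B3:   IN={e:-2; rest ⊤}   OUT={e:-2; rest ⊤}
  B4:   IN={e:-2; rest ⊤}   OUT={e:-2; rest ⊤}

Merge at B1: IN[B1] = OUT[B0] = {a: ⊤, b: ⊤, c: ⊤, d: ⊤, e: ⊤, f: ⊤}
Applying B1's transfer function to that IN value gives OUT[B1] (row B1 above).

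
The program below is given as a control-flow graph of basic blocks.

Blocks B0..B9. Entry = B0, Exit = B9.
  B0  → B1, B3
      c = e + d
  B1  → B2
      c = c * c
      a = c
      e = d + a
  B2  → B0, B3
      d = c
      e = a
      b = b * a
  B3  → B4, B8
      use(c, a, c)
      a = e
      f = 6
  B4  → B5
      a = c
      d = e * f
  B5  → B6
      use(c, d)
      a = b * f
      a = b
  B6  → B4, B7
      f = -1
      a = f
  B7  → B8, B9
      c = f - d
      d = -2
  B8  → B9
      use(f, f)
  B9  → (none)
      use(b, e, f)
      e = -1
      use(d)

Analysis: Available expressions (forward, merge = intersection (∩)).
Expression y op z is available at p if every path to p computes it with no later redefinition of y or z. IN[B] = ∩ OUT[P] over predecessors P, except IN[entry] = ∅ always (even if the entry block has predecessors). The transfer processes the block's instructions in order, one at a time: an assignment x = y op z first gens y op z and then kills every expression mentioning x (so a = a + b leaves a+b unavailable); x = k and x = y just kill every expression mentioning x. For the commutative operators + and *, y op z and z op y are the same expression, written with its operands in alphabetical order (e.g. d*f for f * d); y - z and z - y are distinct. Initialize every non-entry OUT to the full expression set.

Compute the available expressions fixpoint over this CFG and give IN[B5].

Answer: {e*f}

Trace:
Per-block solution:
  B0: | IN={} | OUT={d+e}
  B1: | IN={d+e} | OUT={a+d}
  B2: | IN={a+d} | OUT={}
  B3: | IN={} | OUT={}
  B4: | IN={} | OUT={e*f}
  B5: | IN={e*f} | OUT={b*f, e*f}
  B6: | IN={b*f, e*f} | OUT={}
  B7: | IN={} | OUT={}
  B8: | IN={} | OUT={}
  B9: | IN={} | OUT={}

Merge at B5: IN[B5] = OUT[B4] = {e*f}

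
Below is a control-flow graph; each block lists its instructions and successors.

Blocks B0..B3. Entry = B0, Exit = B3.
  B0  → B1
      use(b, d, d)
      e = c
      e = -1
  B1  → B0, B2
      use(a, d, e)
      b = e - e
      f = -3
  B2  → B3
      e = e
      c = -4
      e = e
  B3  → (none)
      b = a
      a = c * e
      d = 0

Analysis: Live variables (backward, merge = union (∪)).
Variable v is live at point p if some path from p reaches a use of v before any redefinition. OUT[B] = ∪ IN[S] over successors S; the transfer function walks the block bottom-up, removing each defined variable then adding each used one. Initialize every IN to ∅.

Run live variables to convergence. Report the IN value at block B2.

Answer: {a, e}

Working:
Fixpoint table:
  B0:  IN={a, b, c, d}  OUT={a, c, d, e}
  B1:  IN={a, c, d, e}  OUT={a, b, c, d, e}
  B2:  IN={a, e}  OUT={a, c, e}
  B3:  IN={a, c, e}  OUT={}

Merge at B2: OUT[B2] = IN[B3] = {a, c, e}
Applying B2's transfer function to that OUT value gives IN[B2] (row B2 above).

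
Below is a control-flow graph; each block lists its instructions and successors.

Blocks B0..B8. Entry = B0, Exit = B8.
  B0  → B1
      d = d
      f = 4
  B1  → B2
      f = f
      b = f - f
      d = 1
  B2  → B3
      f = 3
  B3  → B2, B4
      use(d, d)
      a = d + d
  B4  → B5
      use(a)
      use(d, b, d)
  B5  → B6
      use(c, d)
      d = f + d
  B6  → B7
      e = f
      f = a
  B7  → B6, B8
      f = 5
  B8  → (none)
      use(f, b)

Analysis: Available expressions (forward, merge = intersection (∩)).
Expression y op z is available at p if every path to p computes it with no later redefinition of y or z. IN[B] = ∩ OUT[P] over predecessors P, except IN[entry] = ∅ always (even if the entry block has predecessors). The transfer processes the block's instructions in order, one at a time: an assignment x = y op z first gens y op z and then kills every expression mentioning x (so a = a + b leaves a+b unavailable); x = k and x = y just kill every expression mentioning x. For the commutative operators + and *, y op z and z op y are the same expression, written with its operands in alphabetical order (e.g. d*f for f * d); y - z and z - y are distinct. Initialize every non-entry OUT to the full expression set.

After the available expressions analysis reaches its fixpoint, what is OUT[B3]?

Answer: {d+d}

Working:
Per-block solution:
  B0:  IN={}  OUT={}
  B1:  IN={}  OUT={f-f}
  B2:  IN={}  OUT={}
  B3:  IN={}  OUT={d+d}
  B4:  IN={d+d}  OUT={d+d}
  B5:  IN={d+d}  OUT={}
  B6:  IN={}  OUT={}
  B7:  IN={}  OUT={}
  B8:  IN={}  OUT={}

Merge at B3: IN[B3] = OUT[B2] = {}
Applying B3's transfer function to that IN value gives OUT[B3] (row B3 above).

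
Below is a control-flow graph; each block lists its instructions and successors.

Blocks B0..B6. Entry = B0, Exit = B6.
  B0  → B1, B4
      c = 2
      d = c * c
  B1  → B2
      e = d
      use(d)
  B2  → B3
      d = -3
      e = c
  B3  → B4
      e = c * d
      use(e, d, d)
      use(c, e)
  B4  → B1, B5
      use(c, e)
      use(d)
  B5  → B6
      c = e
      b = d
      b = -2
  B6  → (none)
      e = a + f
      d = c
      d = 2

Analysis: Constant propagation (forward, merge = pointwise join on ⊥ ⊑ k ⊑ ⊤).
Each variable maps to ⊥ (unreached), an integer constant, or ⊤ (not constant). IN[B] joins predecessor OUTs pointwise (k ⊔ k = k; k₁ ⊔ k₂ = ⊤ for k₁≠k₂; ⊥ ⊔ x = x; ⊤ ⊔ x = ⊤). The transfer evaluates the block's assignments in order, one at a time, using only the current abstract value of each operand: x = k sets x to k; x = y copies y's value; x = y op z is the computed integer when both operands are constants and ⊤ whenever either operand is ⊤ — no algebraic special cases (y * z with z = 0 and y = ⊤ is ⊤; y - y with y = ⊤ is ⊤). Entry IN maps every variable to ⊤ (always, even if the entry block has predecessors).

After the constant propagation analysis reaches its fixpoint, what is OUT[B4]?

Answer: {a: ⊤, b: ⊤, c: 2, d: ⊤, e: ⊤, f: ⊤}

Working:
Fixpoint table:
  B0:  IN=(all ⊤)  OUT={c:2, d:4; rest ⊤}
  B1:  IN={c:2; rest ⊤}  OUT={c:2; rest ⊤}
  B2:  IN={c:2; rest ⊤}  OUT={c:2, d:-3, e:2; rest ⊤}
  B3:  IN={c:2, d:-3, e:2; rest ⊤}  OUT={c:2, d:-3, e:-6; rest ⊤}
  B4:  IN={c:2; rest ⊤}  OUT={c:2; rest ⊤}
  B5:  IN={c:2; rest ⊤}  OUT={b:-2; rest ⊤}
  B6:  IN={b:-2; rest ⊤}  OUT={b:-2, d:2; rest ⊤}

Merge at B4: IN[B4] = OUT[B0] ⊔ OUT[B3] = {a: ⊤, b: ⊤, c: 2, d: ⊤, e: ⊤, f: ⊤}
Applying B4's transfer function to that IN value gives OUT[B4] (row B4 above).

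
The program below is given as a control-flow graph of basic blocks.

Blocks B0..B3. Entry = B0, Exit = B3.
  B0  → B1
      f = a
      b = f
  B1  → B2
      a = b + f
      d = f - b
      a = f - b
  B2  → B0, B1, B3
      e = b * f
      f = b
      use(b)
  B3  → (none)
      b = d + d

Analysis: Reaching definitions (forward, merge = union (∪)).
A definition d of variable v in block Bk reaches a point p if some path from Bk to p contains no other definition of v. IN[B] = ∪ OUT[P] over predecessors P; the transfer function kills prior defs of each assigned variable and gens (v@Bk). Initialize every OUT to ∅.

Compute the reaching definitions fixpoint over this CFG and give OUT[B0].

Answer: {a@B1, b@B0, d@B1, e@B2, f@B0}

Working:
Converged values:
  B0:   IN={a@B1, b@B0, d@B1, e@B2, f@B2}   OUT={a@B1, b@B0, d@B1, e@B2, f@B0}
  B1:   IN={a@B1, b@B0, d@B1, e@B2, f@B0, f@B2}   OUT={a@B1, b@B0, d@B1, e@B2, f@B0, f@B2}
  B2:   IN={a@B1, b@B0, d@B1, e@B2, f@B0, f@B2}   OUT={a@B1, b@B0, d@B1, e@B2, f@B2}
  B3:   IN={a@B1, b@B0, d@B1, e@B2, f@B2}   OUT={a@B1, b@B3, d@B1, e@B2, f@B2}

Merge at B0 (entry node, so the boundary value {} is joined with the incoming edge(s)): IN[B0] = {} ⊔ OUT[B2] = {a@B1, b@B0, d@B1, e@B2, f@B2}
Applying B0's transfer function to that IN value gives OUT[B0] (row B0 above).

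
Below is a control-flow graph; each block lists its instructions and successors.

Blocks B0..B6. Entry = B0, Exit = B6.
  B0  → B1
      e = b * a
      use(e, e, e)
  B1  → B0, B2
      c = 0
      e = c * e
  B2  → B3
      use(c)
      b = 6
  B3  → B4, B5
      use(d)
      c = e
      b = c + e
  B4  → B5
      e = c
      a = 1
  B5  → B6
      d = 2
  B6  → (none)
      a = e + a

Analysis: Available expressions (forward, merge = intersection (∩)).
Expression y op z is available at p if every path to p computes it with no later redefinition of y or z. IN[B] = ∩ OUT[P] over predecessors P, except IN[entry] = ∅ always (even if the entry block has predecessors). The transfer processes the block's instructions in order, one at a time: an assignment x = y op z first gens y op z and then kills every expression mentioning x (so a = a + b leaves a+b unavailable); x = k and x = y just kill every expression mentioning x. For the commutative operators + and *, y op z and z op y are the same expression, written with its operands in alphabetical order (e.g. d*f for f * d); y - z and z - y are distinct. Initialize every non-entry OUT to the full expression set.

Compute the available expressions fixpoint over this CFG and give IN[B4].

Fixpoint table:
  B0: | IN={} | OUT={a*b}
  B1: | IN={a*b} | OUT={a*b}
  B2: | IN={a*b} | OUT={}
  B3: | IN={} | OUT={c+e}
  B4: | IN={c+e} | OUT={}
  B5: | IN={} | OUT={}
  B6: | IN={} | OUT={}

Merge at B4: IN[B4] = OUT[B3] = {c+e}

Answer: {c+e}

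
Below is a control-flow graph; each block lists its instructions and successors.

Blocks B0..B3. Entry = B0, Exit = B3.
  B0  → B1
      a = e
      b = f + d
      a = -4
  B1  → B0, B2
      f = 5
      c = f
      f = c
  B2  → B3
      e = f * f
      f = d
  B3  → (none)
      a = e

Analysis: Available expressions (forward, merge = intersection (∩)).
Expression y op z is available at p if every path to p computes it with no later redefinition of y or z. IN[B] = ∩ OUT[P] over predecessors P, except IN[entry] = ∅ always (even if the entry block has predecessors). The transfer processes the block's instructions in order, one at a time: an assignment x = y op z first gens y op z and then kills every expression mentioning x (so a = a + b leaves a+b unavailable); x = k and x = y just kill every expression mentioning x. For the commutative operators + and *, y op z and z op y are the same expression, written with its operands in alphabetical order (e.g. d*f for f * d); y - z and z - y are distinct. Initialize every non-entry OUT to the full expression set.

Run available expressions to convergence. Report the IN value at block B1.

Answer: {d+f}

Trace:
Converged values:
  B0:   IN={}   OUT={d+f}
  B1:   IN={d+f}   OUT={}
  B2:   IN={}   OUT={}
  B3:   IN={}   OUT={}

Merge at B1: IN[B1] = OUT[B0] = {d+f}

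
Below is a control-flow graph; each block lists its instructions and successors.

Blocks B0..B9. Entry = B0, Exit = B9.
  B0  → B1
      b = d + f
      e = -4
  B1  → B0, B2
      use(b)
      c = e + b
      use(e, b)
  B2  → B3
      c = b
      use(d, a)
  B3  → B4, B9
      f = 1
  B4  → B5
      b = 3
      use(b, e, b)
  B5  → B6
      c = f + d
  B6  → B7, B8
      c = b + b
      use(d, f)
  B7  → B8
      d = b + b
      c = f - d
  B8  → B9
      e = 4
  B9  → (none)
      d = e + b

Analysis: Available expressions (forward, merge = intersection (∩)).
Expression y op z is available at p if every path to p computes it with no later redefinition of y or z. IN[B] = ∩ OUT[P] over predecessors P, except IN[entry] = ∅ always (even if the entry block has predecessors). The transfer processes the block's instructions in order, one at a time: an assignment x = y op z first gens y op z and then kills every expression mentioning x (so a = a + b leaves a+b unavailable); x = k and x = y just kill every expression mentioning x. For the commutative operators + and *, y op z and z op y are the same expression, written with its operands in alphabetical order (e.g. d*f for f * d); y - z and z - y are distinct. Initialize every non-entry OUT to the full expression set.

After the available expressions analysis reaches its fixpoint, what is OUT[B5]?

Fixpoint table:
  B0: | IN={} | OUT={d+f}
  B1: | IN={d+f} | OUT={b+e, d+f}
  B2: | IN={b+e, d+f} | OUT={b+e, d+f}
  B3: | IN={b+e, d+f} | OUT={b+e}
  B4: | IN={b+e} | OUT={}
  B5: | IN={} | OUT={d+f}
  B6: | IN={d+f} | OUT={b+b, d+f}
  B7: | IN={b+b, d+f} | OUT={b+b, f-d}
  B8: | IN={b+b} | OUT={b+b}
  B9: | IN={} | OUT={b+e}

Merge at B5: IN[B5] = OUT[B4] = {}
Applying B5's transfer function to that IN value gives OUT[B5] (row B5 above).

Answer: {d+f}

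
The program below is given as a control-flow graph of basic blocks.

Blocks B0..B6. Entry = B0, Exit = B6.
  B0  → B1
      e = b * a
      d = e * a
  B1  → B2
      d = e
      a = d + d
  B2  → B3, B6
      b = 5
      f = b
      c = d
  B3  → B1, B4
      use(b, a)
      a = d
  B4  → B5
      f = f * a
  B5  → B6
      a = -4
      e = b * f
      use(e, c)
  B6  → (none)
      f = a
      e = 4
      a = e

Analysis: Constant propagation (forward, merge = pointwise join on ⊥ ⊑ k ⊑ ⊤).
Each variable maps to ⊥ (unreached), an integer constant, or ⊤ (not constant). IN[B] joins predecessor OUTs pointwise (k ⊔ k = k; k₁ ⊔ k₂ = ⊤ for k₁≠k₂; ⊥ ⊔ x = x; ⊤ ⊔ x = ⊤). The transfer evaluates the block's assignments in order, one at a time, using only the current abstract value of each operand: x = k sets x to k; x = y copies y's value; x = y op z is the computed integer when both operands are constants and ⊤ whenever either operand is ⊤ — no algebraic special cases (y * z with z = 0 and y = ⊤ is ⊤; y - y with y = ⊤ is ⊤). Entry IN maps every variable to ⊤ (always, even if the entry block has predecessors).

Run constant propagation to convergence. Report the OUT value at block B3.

Answer: {a: ⊤, b: 5, c: ⊤, d: ⊤, e: ⊤, f: 5}

Trace:
Fixpoint table:
  B0:   IN=(all ⊤)   OUT=(all ⊤)
  B1:   IN=(all ⊤)   OUT=(all ⊤)
  B2:   IN=(all ⊤)   OUT={b:5, f:5; rest ⊤}
  B3:   IN={b:5, f:5; rest ⊤}   OUT={b:5, f:5; rest ⊤}
  B4:   IN={b:5, f:5; rest ⊤}   OUT={b:5; rest ⊤}
  B5:   IN={b:5; rest ⊤}   OUT={a:-4, b:5; rest ⊤}
  B6:   IN={b:5; rest ⊤}   OUT={a:4, b:5, e:4; rest ⊤}

Merge at B3: IN[B3] = OUT[B2] = {a: ⊤, b: 5, c: ⊤, d: ⊤, e: ⊤, f: 5}
Applying B3's transfer function to that IN value gives OUT[B3] (row B3 above).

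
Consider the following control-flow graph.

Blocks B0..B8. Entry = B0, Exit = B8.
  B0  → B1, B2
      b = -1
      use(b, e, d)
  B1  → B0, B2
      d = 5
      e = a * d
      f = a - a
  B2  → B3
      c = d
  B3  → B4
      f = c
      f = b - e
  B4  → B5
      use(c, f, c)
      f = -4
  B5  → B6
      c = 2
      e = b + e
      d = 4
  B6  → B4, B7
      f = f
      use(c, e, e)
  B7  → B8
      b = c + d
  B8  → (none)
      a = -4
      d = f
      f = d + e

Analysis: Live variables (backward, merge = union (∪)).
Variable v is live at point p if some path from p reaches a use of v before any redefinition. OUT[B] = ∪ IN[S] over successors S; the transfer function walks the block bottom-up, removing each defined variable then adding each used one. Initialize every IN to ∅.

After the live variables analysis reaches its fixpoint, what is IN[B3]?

Answer: {b, c, e}

Derivation:
Converged values:
  B0:   IN={a, d, e}   OUT={a, b, d, e}
  B1:   IN={a, b}   OUT={a, b, d, e}
  B2:   IN={b, d, e}   OUT={b, c, e}
  B3:   IN={b, c, e}   OUT={b, c, e, f}
  B4:   IN={b, c, e, f}   OUT={b, e, f}
  B5:   IN={b, e, f}   OUT={b, c, d, e, f}
  B6:   IN={b, c, d, e, f}   OUT={b, c, d, e, f}
  B7:   IN={c, d, e, f}   OUT={e, f}
  B8:   IN={e, f}   OUT={}

Merge at B3: OUT[B3] = IN[B4] = {b, c, e, f}
Applying B3's transfer function to that OUT value gives IN[B3] (row B3 above).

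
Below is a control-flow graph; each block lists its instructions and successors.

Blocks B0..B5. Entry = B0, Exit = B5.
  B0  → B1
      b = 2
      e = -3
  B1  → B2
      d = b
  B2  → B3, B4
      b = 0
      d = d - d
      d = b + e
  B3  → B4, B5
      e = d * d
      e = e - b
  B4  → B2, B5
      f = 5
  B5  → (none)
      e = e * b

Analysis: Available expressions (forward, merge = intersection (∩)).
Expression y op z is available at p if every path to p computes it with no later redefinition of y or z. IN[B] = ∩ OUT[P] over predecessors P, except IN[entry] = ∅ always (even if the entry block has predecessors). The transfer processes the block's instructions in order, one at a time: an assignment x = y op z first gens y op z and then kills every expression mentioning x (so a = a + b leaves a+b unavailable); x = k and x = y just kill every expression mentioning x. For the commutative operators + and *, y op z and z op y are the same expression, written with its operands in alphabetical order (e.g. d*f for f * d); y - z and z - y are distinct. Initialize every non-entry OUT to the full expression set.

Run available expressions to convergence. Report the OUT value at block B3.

Fixpoint table:
  B0:  IN={}  OUT={}
  B1:  IN={}  OUT={}
  B2:  IN={}  OUT={b+e}
  B3:  IN={b+e}  OUT={d*d}
  B4:  IN={}  OUT={}
  B5:  IN={}  OUT={}

Merge at B3: IN[B3] = OUT[B2] = {b+e}
Applying B3's transfer function to that IN value gives OUT[B3] (row B3 above).

Answer: {d*d}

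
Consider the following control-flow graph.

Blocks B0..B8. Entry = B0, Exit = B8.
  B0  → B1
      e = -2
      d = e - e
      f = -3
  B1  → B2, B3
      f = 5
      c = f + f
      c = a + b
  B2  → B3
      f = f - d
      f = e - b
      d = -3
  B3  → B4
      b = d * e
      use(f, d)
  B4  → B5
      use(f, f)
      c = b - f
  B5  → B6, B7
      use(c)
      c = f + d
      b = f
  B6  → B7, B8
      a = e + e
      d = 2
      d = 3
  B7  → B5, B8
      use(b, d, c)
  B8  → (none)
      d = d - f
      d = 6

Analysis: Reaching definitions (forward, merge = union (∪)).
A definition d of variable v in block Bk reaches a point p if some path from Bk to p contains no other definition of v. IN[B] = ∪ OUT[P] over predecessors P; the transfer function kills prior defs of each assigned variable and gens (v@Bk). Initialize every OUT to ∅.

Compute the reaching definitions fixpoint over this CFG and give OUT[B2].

Answer: {c@B1, d@B2, e@B0, f@B2}

Working:
Per-block solution:
  B0: | IN={} | OUT={d@B0, e@B0, f@B0}
  B1: | IN={d@B0, e@B0, f@B0} | OUT={c@B1, d@B0, e@B0, f@B1}
  B2: | IN={c@B1, d@B0, e@B0, f@B1} | OUT={c@B1, d@B2, e@B0, f@B2}
  B3: | IN={c@B1, d@B0, d@B2, e@B0, f@B1, f@B2} | OUT={b@B3, c@B1, d@B0, d@B2, e@B0, f@B1, f@B2}
  B4: | IN={b@B3, c@B1, d@B0, d@B2, e@B0, f@B1, f@B2} | OUT={b@B3, c@B4, d@B0, d@B2, e@B0, f@B1, f@B2}
  B5: | IN={a@B6, b@B3, b@B5, c@B4, c@B5, d@B0, d@B2, d@B6, e@B0, f@B1, f@B2} | OUT={a@B6, b@B5, c@B5, d@B0, d@B2, d@B6, e@B0, f@B1, f@B2}
  B6: | IN={a@B6, b@B5, c@B5, d@B0, d@B2, d@B6, e@B0, f@B1, f@B2} | OUT={a@B6, b@B5, c@B5, d@B6, e@B0, f@B1, f@B2}
  B7: | IN={a@B6, b@B5, c@B5, d@B0, d@B2, d@B6, e@B0, f@B1, f@B2} | OUT={a@B6, b@B5, c@B5, d@B0, d@B2, d@B6, e@B0, f@B1, f@B2}
  B8: | IN={a@B6, b@B5, c@B5, d@B0, d@B2, d@B6, e@B0, f@B1, f@B2} | OUT={a@B6, b@B5, c@B5, d@B8, e@B0, f@B1, f@B2}

Merge at B2: IN[B2] = OUT[B1] = {c@B1, d@B0, e@B0, f@B1}
Applying B2's transfer function to that IN value gives OUT[B2] (row B2 above).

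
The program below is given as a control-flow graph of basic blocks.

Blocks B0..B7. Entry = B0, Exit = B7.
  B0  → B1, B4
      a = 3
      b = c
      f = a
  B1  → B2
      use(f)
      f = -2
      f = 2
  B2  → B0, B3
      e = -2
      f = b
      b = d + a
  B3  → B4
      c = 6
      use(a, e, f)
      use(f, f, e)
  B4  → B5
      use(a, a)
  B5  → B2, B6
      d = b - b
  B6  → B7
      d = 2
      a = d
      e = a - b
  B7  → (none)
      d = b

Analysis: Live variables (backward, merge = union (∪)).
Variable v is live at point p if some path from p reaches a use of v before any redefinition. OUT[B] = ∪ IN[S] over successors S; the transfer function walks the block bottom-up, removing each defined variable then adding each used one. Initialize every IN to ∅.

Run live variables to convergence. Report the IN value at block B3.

Converged values:
  B0: | IN={c, d} | OUT={a, b, c, d, f}
  B1: | IN={a, b, c, d, f} | OUT={a, b, c, d}
  B2: | IN={a, b, c, d} | OUT={a, b, c, d, e, f}
  B3: | IN={a, b, e, f} | OUT={a, b, c}
  B4: | IN={a, b, c} | OUT={a, b, c}
  B5: | IN={a, b, c} | OUT={a, b, c, d}
  B6: | IN={b} | OUT={b}
  B7: | IN={b} | OUT={}

Merge at B3: OUT[B3] = IN[B4] = {a, b, c}
Applying B3's transfer function to that OUT value gives IN[B3] (row B3 above).

Answer: {a, b, e, f}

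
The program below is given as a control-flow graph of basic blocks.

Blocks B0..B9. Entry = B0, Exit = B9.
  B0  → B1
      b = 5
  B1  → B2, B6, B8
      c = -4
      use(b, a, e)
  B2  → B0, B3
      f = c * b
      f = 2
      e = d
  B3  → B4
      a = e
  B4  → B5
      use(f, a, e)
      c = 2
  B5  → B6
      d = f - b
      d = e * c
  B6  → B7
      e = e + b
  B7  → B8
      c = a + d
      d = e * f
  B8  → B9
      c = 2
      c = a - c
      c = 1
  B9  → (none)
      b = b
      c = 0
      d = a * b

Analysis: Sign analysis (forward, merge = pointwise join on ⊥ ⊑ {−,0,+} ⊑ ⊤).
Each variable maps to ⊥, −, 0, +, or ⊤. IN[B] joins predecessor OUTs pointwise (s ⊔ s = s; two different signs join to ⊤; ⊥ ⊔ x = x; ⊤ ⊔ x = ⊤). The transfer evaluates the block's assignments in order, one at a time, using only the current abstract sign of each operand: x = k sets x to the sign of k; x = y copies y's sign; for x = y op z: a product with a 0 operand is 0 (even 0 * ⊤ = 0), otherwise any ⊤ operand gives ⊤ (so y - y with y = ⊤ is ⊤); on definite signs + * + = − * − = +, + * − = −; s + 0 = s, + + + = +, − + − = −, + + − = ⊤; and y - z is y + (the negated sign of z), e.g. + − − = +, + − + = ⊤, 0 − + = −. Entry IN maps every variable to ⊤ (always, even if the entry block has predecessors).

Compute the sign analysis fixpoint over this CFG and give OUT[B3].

Converged values:
  B0:   IN=(all ⊤)   OUT={b:+; rest ⊤}
  B1:   IN={b:+; rest ⊤}   OUT={b:+, c:-; rest ⊤}
  B2:   IN={b:+, c:-; rest ⊤}   OUT={b:+, c:-, f:+; rest ⊤}
  B3:   IN={b:+, c:-, f:+; rest ⊤}   OUT={b:+, c:-, f:+; rest ⊤}
  B4:   IN={b:+, c:-, f:+; rest ⊤}   OUT={b:+, c:+, f:+; rest ⊤}
  B5:   IN={b:+, c:+, f:+; rest ⊤}   OUT={b:+, c:+, f:+; rest ⊤}
  B6:   IN={b:+; rest ⊤}   OUT={b:+; rest ⊤}
  B7:   IN={b:+; rest ⊤}   OUT={b:+; rest ⊤}
  B8:   IN={b:+; rest ⊤}   OUT={b:+, c:+; rest ⊤}
  B9:   IN={b:+, c:+; rest ⊤}   OUT={b:+, c:0; rest ⊤}

Merge at B3: IN[B3] = OUT[B2] = {a: ⊤, b: +, c: -, d: ⊤, e: ⊤, f: +}
Applying B3's transfer function to that IN value gives OUT[B3] (row B3 above).

Answer: {a: ⊤, b: +, c: -, d: ⊤, e: ⊤, f: +}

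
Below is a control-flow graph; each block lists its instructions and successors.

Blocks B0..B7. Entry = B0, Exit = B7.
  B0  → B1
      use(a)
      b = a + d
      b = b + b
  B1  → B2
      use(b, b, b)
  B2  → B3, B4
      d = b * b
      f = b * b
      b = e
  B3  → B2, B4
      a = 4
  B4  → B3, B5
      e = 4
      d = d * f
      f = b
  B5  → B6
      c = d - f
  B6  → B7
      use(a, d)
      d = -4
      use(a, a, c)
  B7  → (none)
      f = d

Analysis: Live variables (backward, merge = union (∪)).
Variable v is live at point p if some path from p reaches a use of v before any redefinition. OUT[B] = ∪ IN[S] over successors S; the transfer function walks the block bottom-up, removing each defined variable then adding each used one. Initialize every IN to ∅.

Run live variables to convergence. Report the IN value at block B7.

Answer: {d}

Working:
Per-block solution:
  B0: | IN={a, d, e} | OUT={a, b, e}
  B1: | IN={a, b, e} | OUT={a, b, e}
  B2: | IN={a, b, e} | OUT={a, b, d, e, f}
  B3: | IN={b, d, e, f} | OUT={a, b, d, e, f}
  B4: | IN={a, b, d, f} | OUT={a, b, d, e, f}
  B5: | IN={a, d, f} | OUT={a, c, d}
  B6: | IN={a, c, d} | OUT={d}
  B7: | IN={d} | OUT={}

B7 is the boundary node: OUT[B7] = {}
Applying B7's transfer function to that OUT value gives IN[B7] (row B7 above).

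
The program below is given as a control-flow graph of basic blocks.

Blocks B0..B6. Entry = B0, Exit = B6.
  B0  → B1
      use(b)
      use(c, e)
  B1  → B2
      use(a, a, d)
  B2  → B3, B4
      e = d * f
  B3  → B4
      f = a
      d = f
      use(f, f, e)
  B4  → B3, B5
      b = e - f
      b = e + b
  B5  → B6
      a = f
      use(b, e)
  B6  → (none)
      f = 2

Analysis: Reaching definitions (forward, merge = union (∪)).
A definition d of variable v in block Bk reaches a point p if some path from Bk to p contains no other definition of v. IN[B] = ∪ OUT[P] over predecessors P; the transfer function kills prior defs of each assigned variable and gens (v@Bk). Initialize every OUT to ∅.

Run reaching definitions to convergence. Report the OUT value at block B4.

Fixpoint table:
  B0: | IN={} | OUT={}
  B1: | IN={} | OUT={}
  B2: | IN={} | OUT={e@B2}
  B3: | IN={b@B4, d@B3, e@B2, f@B3} | OUT={b@B4, d@B3, e@B2, f@B3}
  B4: | IN={b@B4, d@B3, e@B2, f@B3} | OUT={b@B4, d@B3, e@B2, f@B3}
  B5: | IN={b@B4, d@B3, e@B2, f@B3} | OUT={a@B5, b@B4, d@B3, e@B2, f@B3}
  B6: | IN={a@B5, b@B4, d@B3, e@B2, f@B3} | OUT={a@B5, b@B4, d@B3, e@B2, f@B6}

Merge at B4: IN[B4] = OUT[B2] ⊔ OUT[B3] = {b@B4, d@B3, e@B2, f@B3}
Applying B4's transfer function to that IN value gives OUT[B4] (row B4 above).

Answer: {b@B4, d@B3, e@B2, f@B3}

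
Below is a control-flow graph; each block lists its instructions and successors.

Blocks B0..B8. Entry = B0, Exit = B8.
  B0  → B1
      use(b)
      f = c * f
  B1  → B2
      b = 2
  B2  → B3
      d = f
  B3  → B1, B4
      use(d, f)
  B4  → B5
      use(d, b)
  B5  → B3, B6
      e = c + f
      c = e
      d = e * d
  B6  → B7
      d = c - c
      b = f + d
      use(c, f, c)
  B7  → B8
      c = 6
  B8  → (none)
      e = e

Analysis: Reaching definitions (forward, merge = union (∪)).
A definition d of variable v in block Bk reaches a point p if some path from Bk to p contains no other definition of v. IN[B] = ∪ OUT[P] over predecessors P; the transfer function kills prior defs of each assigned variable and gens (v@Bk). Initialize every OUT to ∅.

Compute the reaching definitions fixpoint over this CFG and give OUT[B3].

Fixpoint table:
  B0:   IN={}   OUT={f@B0}
  B1:   IN={b@B1, c@B5, d@B2, d@B5, e@B5, f@B0}   OUT={b@B1, c@B5, d@B2, d@B5, e@B5, f@B0}
  B2:   IN={b@B1, c@B5, d@B2, d@B5, e@B5, f@B0}   OUT={b@B1, c@B5, d@B2, e@B5, f@B0}
  B3:   IN={b@B1, c@B5, d@B2, d@B5, e@B5, f@B0}   OUT={b@B1, c@B5, d@B2, d@B5, e@B5, f@B0}
  B4:   IN={b@B1, c@B5, d@B2, d@B5, e@B5, f@B0}   OUT={b@B1, c@B5, d@B2, d@B5, e@B5, f@B0}
  B5:   IN={b@B1, c@B5, d@B2, d@B5, e@B5, f@B0}   OUT={b@B1, c@B5, d@B5, e@B5, f@B0}
  B6:   IN={b@B1, c@B5, d@B5, e@B5, f@B0}   OUT={b@B6, c@B5, d@B6, e@B5, f@B0}
  B7:   IN={b@B6, c@B5, d@B6, e@B5, f@B0}   OUT={b@B6, c@B7, d@B6, e@B5, f@B0}
  B8:   IN={b@B6, c@B7, d@B6, e@B5, f@B0}   OUT={b@B6, c@B7, d@B6, e@B8, f@B0}

Merge at B3: IN[B3] = OUT[B2] ⊔ OUT[B5] = {b@B1, c@B5, d@B2, d@B5, e@B5, f@B0}
Applying B3's transfer function to that IN value gives OUT[B3] (row B3 above).

Answer: {b@B1, c@B5, d@B2, d@B5, e@B5, f@B0}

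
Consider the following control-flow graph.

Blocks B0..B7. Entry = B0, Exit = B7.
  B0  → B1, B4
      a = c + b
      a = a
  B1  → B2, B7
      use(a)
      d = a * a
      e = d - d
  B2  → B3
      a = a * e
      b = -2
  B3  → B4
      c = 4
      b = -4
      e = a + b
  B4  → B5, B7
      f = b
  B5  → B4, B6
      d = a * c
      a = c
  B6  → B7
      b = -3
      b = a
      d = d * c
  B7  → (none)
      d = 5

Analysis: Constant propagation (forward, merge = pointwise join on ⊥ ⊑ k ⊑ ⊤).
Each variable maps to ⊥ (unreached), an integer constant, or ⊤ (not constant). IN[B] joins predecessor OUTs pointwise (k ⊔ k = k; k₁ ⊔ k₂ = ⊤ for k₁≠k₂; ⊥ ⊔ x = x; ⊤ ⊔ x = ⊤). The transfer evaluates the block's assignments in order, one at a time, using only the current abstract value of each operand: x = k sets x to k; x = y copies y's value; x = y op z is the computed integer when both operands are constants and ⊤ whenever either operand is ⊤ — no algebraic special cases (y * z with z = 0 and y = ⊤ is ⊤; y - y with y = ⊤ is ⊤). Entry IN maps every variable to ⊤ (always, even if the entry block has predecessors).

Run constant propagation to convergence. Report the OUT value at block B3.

Answer: {a: ⊤, b: -4, c: 4, d: ⊤, e: ⊤, f: ⊤}

Derivation:
Per-block solution:
  B0:   IN=(all ⊤)   OUT=(all ⊤)
  B1:   IN=(all ⊤)   OUT=(all ⊤)
  B2:   IN=(all ⊤)   OUT={b:-2; rest ⊤}
  B3:   IN={b:-2; rest ⊤}   OUT={b:-4, c:4; rest ⊤}
  B4:   IN=(all ⊤)   OUT=(all ⊤)
  B5:   IN=(all ⊤)   OUT=(all ⊤)
  B6:   IN=(all ⊤)   OUT=(all ⊤)
  B7:   IN=(all ⊤)   OUT={d:5; rest ⊤}

Merge at B3: IN[B3] = OUT[B2] = {a: ⊤, b: -2, c: ⊤, d: ⊤, e: ⊤, f: ⊤}
Applying B3's transfer function to that IN value gives OUT[B3] (row B3 above).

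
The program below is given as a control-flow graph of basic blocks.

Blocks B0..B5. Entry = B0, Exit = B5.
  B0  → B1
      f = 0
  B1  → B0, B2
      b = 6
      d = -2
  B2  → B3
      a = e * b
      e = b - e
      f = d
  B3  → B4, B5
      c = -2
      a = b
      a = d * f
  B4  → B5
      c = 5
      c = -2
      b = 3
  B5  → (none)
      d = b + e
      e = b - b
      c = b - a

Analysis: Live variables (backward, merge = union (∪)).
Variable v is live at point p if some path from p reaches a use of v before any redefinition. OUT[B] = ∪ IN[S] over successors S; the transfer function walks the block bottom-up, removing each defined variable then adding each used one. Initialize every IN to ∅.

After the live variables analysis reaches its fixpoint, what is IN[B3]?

Fixpoint table:
  B0:  IN={e}  OUT={e}
  B1:  IN={e}  OUT={b, d, e}
  B2:  IN={b, d, e}  OUT={b, d, e, f}
  B3:  IN={b, d, e, f}  OUT={a, b, e}
  B4:  IN={a, e}  OUT={a, b, e}
  B5:  IN={a, b, e}  OUT={}

Merge at B3: OUT[B3] = IN[B4] ⊔ IN[B5] = {a, b, e}
Applying B3's transfer function to that OUT value gives IN[B3] (row B3 above).

Answer: {b, d, e, f}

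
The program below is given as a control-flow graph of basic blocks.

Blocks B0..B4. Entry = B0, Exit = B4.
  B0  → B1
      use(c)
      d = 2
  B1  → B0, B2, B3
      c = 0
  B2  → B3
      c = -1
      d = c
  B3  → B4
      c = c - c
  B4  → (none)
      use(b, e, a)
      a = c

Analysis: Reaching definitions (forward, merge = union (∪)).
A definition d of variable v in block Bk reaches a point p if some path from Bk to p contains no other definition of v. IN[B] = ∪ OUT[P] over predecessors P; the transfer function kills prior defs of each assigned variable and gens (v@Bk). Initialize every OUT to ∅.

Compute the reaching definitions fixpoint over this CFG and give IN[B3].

Answer: {c@B1, c@B2, d@B0, d@B2}

Trace:
Fixpoint table:
  B0:   IN={c@B1, d@B0}   OUT={c@B1, d@B0}
  B1:   IN={c@B1, d@B0}   OUT={c@B1, d@B0}
  B2:   IN={c@B1, d@B0}   OUT={c@B2, d@B2}
  B3:   IN={c@B1, c@B2, d@B0, d@B2}   OUT={c@B3, d@B0, d@B2}
  B4:   IN={c@B3, d@B0, d@B2}   OUT={a@B4, c@B3, d@B0, d@B2}

Merge at B3: IN[B3] = OUT[B1] ⊔ OUT[B2] = {c@B1, c@B2, d@B0, d@B2}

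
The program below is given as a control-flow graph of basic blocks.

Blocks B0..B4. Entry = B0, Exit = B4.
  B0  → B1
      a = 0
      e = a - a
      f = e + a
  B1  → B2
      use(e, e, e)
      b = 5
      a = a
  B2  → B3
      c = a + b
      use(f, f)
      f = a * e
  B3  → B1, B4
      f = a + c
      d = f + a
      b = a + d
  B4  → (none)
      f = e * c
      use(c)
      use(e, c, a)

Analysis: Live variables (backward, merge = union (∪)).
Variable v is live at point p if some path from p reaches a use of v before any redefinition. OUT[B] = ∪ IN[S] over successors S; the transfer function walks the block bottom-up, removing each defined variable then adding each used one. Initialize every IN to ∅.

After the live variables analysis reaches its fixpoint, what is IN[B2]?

Answer: {a, b, e, f}

Working:
Fixpoint table:
  B0: | IN={} | OUT={a, e, f}
  B1: | IN={a, e, f} | OUT={a, b, e, f}
  B2: | IN={a, b, e, f} | OUT={a, c, e}
  B3: | IN={a, c, e} | OUT={a, c, e, f}
  B4: | IN={a, c, e} | OUT={}

Merge at B2: OUT[B2] = IN[B3] = {a, c, e}
Applying B2's transfer function to that OUT value gives IN[B2] (row B2 above).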